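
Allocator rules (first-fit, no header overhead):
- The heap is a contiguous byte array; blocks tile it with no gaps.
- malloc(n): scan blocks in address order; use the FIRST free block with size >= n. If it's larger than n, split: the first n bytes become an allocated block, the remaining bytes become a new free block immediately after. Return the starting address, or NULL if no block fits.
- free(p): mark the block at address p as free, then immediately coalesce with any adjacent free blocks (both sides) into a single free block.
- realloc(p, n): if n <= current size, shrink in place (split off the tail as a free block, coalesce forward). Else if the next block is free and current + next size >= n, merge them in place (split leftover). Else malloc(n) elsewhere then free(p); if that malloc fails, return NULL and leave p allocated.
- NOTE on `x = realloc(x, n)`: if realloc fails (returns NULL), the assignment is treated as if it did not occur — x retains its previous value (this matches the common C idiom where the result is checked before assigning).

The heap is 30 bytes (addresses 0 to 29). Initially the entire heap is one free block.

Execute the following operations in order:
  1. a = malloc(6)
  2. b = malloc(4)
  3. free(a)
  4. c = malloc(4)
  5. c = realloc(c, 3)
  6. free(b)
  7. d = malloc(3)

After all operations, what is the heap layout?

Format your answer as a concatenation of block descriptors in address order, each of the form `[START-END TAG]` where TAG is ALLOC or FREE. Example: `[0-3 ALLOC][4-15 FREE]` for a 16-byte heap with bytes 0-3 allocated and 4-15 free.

Answer: [0-2 ALLOC][3-5 ALLOC][6-29 FREE]

Derivation:
Op 1: a = malloc(6) -> a = 0; heap: [0-5 ALLOC][6-29 FREE]
Op 2: b = malloc(4) -> b = 6; heap: [0-5 ALLOC][6-9 ALLOC][10-29 FREE]
Op 3: free(a) -> (freed a); heap: [0-5 FREE][6-9 ALLOC][10-29 FREE]
Op 4: c = malloc(4) -> c = 0; heap: [0-3 ALLOC][4-5 FREE][6-9 ALLOC][10-29 FREE]
Op 5: c = realloc(c, 3) -> c = 0; heap: [0-2 ALLOC][3-5 FREE][6-9 ALLOC][10-29 FREE]
Op 6: free(b) -> (freed b); heap: [0-2 ALLOC][3-29 FREE]
Op 7: d = malloc(3) -> d = 3; heap: [0-2 ALLOC][3-5 ALLOC][6-29 FREE]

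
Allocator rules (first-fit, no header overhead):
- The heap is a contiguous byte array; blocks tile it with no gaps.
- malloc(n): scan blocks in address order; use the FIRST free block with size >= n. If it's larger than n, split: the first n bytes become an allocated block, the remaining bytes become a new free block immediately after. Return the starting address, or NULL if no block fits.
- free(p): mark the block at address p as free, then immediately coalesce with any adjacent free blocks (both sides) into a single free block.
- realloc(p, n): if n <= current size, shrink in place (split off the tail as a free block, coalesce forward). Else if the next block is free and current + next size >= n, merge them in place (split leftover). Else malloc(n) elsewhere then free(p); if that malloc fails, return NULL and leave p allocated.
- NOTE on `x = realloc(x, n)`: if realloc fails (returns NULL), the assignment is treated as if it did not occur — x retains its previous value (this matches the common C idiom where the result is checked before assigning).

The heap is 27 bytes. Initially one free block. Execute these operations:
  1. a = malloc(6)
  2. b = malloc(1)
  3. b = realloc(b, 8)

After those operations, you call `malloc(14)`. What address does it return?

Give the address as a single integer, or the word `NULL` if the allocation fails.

Op 1: a = malloc(6) -> a = 0; heap: [0-5 ALLOC][6-26 FREE]
Op 2: b = malloc(1) -> b = 6; heap: [0-5 ALLOC][6-6 ALLOC][7-26 FREE]
Op 3: b = realloc(b, 8) -> b = 6; heap: [0-5 ALLOC][6-13 ALLOC][14-26 FREE]
malloc(14): first-fit scan over [0-5 ALLOC][6-13 ALLOC][14-26 FREE] -> NULL

Answer: NULL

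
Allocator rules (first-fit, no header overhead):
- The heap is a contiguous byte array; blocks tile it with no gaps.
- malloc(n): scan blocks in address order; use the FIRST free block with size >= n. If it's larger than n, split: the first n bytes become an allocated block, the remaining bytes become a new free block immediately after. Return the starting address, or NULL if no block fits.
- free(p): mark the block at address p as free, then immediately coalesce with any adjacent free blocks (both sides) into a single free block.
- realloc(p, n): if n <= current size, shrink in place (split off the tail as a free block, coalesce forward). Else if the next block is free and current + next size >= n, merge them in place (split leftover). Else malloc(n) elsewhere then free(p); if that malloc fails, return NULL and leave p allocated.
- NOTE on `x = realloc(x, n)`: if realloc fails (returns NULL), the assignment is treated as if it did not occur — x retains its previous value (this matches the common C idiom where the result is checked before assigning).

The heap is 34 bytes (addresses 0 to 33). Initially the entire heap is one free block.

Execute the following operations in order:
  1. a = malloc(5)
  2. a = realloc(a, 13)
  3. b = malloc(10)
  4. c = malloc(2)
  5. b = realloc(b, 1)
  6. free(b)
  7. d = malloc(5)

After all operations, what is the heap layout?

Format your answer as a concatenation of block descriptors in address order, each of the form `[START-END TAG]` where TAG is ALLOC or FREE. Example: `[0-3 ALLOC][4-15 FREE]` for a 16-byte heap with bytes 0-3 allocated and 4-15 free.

Op 1: a = malloc(5) -> a = 0; heap: [0-4 ALLOC][5-33 FREE]
Op 2: a = realloc(a, 13) -> a = 0; heap: [0-12 ALLOC][13-33 FREE]
Op 3: b = malloc(10) -> b = 13; heap: [0-12 ALLOC][13-22 ALLOC][23-33 FREE]
Op 4: c = malloc(2) -> c = 23; heap: [0-12 ALLOC][13-22 ALLOC][23-24 ALLOC][25-33 FREE]
Op 5: b = realloc(b, 1) -> b = 13; heap: [0-12 ALLOC][13-13 ALLOC][14-22 FREE][23-24 ALLOC][25-33 FREE]
Op 6: free(b) -> (freed b); heap: [0-12 ALLOC][13-22 FREE][23-24 ALLOC][25-33 FREE]
Op 7: d = malloc(5) -> d = 13; heap: [0-12 ALLOC][13-17 ALLOC][18-22 FREE][23-24 ALLOC][25-33 FREE]

Answer: [0-12 ALLOC][13-17 ALLOC][18-22 FREE][23-24 ALLOC][25-33 FREE]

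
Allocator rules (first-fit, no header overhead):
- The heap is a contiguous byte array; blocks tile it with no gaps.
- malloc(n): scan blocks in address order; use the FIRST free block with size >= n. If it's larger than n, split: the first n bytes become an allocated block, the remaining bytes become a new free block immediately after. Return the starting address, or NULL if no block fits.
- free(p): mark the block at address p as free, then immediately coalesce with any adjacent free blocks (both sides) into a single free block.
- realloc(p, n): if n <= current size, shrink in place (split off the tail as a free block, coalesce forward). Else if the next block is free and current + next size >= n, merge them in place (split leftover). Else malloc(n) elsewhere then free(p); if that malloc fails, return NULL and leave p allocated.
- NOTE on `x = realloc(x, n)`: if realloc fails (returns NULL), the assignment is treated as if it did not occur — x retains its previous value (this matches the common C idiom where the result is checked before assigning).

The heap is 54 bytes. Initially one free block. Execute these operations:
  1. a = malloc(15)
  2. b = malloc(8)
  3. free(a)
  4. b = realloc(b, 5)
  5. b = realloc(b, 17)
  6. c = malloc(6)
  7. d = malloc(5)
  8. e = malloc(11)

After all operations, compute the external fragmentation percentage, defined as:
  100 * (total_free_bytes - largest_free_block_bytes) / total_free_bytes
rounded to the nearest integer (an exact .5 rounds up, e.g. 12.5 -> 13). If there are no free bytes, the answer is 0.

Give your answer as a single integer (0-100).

Answer: 27

Derivation:
Op 1: a = malloc(15) -> a = 0; heap: [0-14 ALLOC][15-53 FREE]
Op 2: b = malloc(8) -> b = 15; heap: [0-14 ALLOC][15-22 ALLOC][23-53 FREE]
Op 3: free(a) -> (freed a); heap: [0-14 FREE][15-22 ALLOC][23-53 FREE]
Op 4: b = realloc(b, 5) -> b = 15; heap: [0-14 FREE][15-19 ALLOC][20-53 FREE]
Op 5: b = realloc(b, 17) -> b = 15; heap: [0-14 FREE][15-31 ALLOC][32-53 FREE]
Op 6: c = malloc(6) -> c = 0; heap: [0-5 ALLOC][6-14 FREE][15-31 ALLOC][32-53 FREE]
Op 7: d = malloc(5) -> d = 6; heap: [0-5 ALLOC][6-10 ALLOC][11-14 FREE][15-31 ALLOC][32-53 FREE]
Op 8: e = malloc(11) -> e = 32; heap: [0-5 ALLOC][6-10 ALLOC][11-14 FREE][15-31 ALLOC][32-42 ALLOC][43-53 FREE]
Free blocks: [4 11] total_free=15 largest=11 -> 100*(15-11)/15 = 400/15 ≈ 26.667 -> rounds to 27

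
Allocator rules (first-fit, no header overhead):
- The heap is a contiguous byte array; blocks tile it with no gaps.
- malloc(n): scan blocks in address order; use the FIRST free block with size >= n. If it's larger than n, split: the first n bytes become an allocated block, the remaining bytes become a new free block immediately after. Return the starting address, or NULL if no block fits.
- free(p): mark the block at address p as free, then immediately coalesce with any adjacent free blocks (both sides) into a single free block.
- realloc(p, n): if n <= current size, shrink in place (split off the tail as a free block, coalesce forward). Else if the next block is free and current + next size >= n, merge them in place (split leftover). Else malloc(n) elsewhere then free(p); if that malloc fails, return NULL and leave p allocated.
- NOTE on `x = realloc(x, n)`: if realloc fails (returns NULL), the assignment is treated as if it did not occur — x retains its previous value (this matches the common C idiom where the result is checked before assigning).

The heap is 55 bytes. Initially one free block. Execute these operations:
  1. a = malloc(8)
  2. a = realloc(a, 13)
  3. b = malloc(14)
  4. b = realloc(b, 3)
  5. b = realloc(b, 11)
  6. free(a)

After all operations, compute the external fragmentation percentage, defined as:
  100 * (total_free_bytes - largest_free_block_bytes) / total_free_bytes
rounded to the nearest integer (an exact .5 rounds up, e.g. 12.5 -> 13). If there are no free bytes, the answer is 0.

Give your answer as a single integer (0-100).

Answer: 30

Derivation:
Op 1: a = malloc(8) -> a = 0; heap: [0-7 ALLOC][8-54 FREE]
Op 2: a = realloc(a, 13) -> a = 0; heap: [0-12 ALLOC][13-54 FREE]
Op 3: b = malloc(14) -> b = 13; heap: [0-12 ALLOC][13-26 ALLOC][27-54 FREE]
Op 4: b = realloc(b, 3) -> b = 13; heap: [0-12 ALLOC][13-15 ALLOC][16-54 FREE]
Op 5: b = realloc(b, 11) -> b = 13; heap: [0-12 ALLOC][13-23 ALLOC][24-54 FREE]
Op 6: free(a) -> (freed a); heap: [0-12 FREE][13-23 ALLOC][24-54 FREE]
Free blocks: [13 31] total_free=44 largest=31 -> 100*(44-31)/44 = 1300/44 ≈ 29.545 -> rounds to 30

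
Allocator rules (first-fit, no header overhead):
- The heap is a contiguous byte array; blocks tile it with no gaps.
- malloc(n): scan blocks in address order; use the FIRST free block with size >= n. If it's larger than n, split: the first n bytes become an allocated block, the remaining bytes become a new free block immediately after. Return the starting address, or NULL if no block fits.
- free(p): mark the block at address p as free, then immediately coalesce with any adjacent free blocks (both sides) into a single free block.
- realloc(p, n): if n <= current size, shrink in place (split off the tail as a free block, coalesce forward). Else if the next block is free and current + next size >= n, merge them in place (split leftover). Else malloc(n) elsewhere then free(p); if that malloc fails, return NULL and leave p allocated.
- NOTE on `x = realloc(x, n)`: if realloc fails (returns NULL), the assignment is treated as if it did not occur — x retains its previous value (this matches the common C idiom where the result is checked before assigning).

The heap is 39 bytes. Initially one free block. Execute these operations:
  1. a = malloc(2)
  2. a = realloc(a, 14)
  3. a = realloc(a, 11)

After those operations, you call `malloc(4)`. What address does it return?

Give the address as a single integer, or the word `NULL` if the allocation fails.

Answer: 11

Derivation:
Op 1: a = malloc(2) -> a = 0; heap: [0-1 ALLOC][2-38 FREE]
Op 2: a = realloc(a, 14) -> a = 0; heap: [0-13 ALLOC][14-38 FREE]
Op 3: a = realloc(a, 11) -> a = 0; heap: [0-10 ALLOC][11-38 FREE]
malloc(4): first-fit scan over [0-10 ALLOC][11-38 FREE] -> 11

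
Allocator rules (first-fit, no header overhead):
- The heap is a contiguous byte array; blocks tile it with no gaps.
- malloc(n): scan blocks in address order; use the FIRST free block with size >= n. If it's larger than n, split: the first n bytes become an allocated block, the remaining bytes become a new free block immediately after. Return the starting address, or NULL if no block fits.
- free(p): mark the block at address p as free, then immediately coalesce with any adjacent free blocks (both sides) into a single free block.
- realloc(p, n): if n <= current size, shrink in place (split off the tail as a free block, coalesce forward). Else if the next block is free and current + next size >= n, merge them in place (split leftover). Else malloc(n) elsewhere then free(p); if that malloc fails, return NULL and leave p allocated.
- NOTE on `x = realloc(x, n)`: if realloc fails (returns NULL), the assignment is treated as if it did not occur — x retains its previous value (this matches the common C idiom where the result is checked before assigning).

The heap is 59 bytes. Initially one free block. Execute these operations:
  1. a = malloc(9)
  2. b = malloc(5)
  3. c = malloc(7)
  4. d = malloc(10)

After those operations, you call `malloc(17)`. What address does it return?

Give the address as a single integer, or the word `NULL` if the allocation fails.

Answer: 31

Derivation:
Op 1: a = malloc(9) -> a = 0; heap: [0-8 ALLOC][9-58 FREE]
Op 2: b = malloc(5) -> b = 9; heap: [0-8 ALLOC][9-13 ALLOC][14-58 FREE]
Op 3: c = malloc(7) -> c = 14; heap: [0-8 ALLOC][9-13 ALLOC][14-20 ALLOC][21-58 FREE]
Op 4: d = malloc(10) -> d = 21; heap: [0-8 ALLOC][9-13 ALLOC][14-20 ALLOC][21-30 ALLOC][31-58 FREE]
malloc(17): first-fit scan over [0-8 ALLOC][9-13 ALLOC][14-20 ALLOC][21-30 ALLOC][31-58 FREE] -> 31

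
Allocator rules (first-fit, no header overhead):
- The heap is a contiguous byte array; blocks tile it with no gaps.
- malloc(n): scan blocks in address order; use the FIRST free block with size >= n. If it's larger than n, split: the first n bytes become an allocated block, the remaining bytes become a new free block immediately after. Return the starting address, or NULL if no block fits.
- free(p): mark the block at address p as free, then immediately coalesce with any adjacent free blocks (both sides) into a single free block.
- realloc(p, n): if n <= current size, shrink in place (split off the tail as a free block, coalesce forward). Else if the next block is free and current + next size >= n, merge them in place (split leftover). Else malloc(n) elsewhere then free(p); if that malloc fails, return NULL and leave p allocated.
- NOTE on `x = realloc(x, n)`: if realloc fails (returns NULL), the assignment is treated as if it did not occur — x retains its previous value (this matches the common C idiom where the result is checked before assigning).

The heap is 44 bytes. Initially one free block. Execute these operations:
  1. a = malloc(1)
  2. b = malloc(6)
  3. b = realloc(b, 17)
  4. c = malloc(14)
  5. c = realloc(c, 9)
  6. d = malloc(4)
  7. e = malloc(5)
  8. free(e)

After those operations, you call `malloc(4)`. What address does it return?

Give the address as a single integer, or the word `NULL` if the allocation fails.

Answer: 31

Derivation:
Op 1: a = malloc(1) -> a = 0; heap: [0-0 ALLOC][1-43 FREE]
Op 2: b = malloc(6) -> b = 1; heap: [0-0 ALLOC][1-6 ALLOC][7-43 FREE]
Op 3: b = realloc(b, 17) -> b = 1; heap: [0-0 ALLOC][1-17 ALLOC][18-43 FREE]
Op 4: c = malloc(14) -> c = 18; heap: [0-0 ALLOC][1-17 ALLOC][18-31 ALLOC][32-43 FREE]
Op 5: c = realloc(c, 9) -> c = 18; heap: [0-0 ALLOC][1-17 ALLOC][18-26 ALLOC][27-43 FREE]
Op 6: d = malloc(4) -> d = 27; heap: [0-0 ALLOC][1-17 ALLOC][18-26 ALLOC][27-30 ALLOC][31-43 FREE]
Op 7: e = malloc(5) -> e = 31; heap: [0-0 ALLOC][1-17 ALLOC][18-26 ALLOC][27-30 ALLOC][31-35 ALLOC][36-43 FREE]
Op 8: free(e) -> (freed e); heap: [0-0 ALLOC][1-17 ALLOC][18-26 ALLOC][27-30 ALLOC][31-43 FREE]
malloc(4): first-fit scan over [0-0 ALLOC][1-17 ALLOC][18-26 ALLOC][27-30 ALLOC][31-43 FREE] -> 31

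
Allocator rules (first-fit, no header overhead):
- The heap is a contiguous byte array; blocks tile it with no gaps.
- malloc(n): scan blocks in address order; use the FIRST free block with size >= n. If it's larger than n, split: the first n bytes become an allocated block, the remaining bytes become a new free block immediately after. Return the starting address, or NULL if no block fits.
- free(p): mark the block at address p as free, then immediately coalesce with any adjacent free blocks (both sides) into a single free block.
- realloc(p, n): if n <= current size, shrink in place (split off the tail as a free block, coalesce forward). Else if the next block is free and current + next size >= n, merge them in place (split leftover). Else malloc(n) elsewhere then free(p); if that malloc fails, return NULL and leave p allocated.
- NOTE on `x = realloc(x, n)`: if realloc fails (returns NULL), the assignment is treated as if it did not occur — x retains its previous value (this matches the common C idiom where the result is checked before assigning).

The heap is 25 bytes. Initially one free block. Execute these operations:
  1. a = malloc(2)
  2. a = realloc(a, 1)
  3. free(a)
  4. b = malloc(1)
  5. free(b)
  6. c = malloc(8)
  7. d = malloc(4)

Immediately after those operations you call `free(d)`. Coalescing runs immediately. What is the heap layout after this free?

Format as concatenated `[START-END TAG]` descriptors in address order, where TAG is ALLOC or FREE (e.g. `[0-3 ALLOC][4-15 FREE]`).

Op 1: a = malloc(2) -> a = 0; heap: [0-1 ALLOC][2-24 FREE]
Op 2: a = realloc(a, 1) -> a = 0; heap: [0-0 ALLOC][1-24 FREE]
Op 3: free(a) -> (freed a); heap: [0-24 FREE]
Op 4: b = malloc(1) -> b = 0; heap: [0-0 ALLOC][1-24 FREE]
Op 5: free(b) -> (freed b); heap: [0-24 FREE]
Op 6: c = malloc(8) -> c = 0; heap: [0-7 ALLOC][8-24 FREE]
Op 7: d = malloc(4) -> d = 8; heap: [0-7 ALLOC][8-11 ALLOC][12-24 FREE]
free(d): d = 8 -> block [8-11 ALLOC]; mark free, coalesce with adjacent free neighbors -> [0-7 ALLOC][8-24 FREE]

Answer: [0-7 ALLOC][8-24 FREE]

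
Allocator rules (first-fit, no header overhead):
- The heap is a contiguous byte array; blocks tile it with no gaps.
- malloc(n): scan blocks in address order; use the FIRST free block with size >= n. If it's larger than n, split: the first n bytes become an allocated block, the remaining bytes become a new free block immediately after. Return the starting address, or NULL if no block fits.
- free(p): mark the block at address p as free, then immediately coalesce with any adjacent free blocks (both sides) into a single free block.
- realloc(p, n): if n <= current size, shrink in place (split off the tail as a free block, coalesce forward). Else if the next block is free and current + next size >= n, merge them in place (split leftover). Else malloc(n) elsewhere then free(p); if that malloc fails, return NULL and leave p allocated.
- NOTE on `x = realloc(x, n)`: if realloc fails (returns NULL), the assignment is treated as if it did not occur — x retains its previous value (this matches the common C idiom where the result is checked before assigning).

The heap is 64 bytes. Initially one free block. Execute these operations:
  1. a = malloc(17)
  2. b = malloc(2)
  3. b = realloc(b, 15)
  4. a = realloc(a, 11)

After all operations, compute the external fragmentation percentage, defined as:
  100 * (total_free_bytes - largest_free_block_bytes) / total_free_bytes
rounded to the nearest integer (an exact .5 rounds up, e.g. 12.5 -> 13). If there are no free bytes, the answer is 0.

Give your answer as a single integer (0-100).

Answer: 16

Derivation:
Op 1: a = malloc(17) -> a = 0; heap: [0-16 ALLOC][17-63 FREE]
Op 2: b = malloc(2) -> b = 17; heap: [0-16 ALLOC][17-18 ALLOC][19-63 FREE]
Op 3: b = realloc(b, 15) -> b = 17; heap: [0-16 ALLOC][17-31 ALLOC][32-63 FREE]
Op 4: a = realloc(a, 11) -> a = 0; heap: [0-10 ALLOC][11-16 FREE][17-31 ALLOC][32-63 FREE]
Free blocks: [6 32] total_free=38 largest=32 -> 100*(38-32)/38 = 600/38 ≈ 15.789 -> rounds to 16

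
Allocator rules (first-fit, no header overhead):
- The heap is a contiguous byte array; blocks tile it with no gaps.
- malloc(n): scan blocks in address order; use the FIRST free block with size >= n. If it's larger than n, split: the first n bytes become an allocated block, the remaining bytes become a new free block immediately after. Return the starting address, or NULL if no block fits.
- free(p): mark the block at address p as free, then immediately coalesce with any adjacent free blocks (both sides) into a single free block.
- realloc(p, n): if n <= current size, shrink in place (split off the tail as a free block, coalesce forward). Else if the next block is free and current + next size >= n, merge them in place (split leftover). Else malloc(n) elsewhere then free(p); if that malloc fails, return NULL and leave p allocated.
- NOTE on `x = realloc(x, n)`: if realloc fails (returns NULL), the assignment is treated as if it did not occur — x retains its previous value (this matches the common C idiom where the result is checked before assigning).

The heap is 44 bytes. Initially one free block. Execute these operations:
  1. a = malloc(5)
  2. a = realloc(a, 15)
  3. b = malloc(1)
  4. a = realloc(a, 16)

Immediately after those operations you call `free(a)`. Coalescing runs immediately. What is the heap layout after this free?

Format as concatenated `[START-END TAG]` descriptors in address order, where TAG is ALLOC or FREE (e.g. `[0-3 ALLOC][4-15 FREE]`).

Answer: [0-14 FREE][15-15 ALLOC][16-43 FREE]

Derivation:
Op 1: a = malloc(5) -> a = 0; heap: [0-4 ALLOC][5-43 FREE]
Op 2: a = realloc(a, 15) -> a = 0; heap: [0-14 ALLOC][15-43 FREE]
Op 3: b = malloc(1) -> b = 15; heap: [0-14 ALLOC][15-15 ALLOC][16-43 FREE]
Op 4: a = realloc(a, 16) -> a = 16; heap: [0-14 FREE][15-15 ALLOC][16-31 ALLOC][32-43 FREE]
free(a): a = 16 -> block [16-31 ALLOC]; mark free, coalesce with adjacent free neighbors -> [0-14 FREE][15-15 ALLOC][16-43 FREE]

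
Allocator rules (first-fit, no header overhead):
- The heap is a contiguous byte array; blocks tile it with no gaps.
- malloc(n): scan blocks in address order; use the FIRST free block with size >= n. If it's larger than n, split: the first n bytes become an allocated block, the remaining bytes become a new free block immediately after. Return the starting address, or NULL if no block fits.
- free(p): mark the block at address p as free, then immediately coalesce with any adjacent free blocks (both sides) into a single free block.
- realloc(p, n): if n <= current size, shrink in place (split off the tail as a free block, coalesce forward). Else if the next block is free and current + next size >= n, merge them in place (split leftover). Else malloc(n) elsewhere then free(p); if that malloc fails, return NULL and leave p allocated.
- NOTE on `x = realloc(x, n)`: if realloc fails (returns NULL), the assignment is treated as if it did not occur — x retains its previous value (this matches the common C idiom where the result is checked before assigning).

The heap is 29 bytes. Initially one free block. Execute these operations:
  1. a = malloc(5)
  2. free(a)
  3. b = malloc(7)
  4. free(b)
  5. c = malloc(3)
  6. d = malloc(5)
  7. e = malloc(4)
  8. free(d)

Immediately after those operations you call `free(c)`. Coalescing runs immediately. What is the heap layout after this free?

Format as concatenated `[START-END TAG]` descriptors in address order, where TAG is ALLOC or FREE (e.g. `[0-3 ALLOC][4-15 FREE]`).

Op 1: a = malloc(5) -> a = 0; heap: [0-4 ALLOC][5-28 FREE]
Op 2: free(a) -> (freed a); heap: [0-28 FREE]
Op 3: b = malloc(7) -> b = 0; heap: [0-6 ALLOC][7-28 FREE]
Op 4: free(b) -> (freed b); heap: [0-28 FREE]
Op 5: c = malloc(3) -> c = 0; heap: [0-2 ALLOC][3-28 FREE]
Op 6: d = malloc(5) -> d = 3; heap: [0-2 ALLOC][3-7 ALLOC][8-28 FREE]
Op 7: e = malloc(4) -> e = 8; heap: [0-2 ALLOC][3-7 ALLOC][8-11 ALLOC][12-28 FREE]
Op 8: free(d) -> (freed d); heap: [0-2 ALLOC][3-7 FREE][8-11 ALLOC][12-28 FREE]
free(c): c = 0 -> block [0-2 ALLOC]; mark free, coalesce with adjacent free neighbors -> [0-7 FREE][8-11 ALLOC][12-28 FREE]

Answer: [0-7 FREE][8-11 ALLOC][12-28 FREE]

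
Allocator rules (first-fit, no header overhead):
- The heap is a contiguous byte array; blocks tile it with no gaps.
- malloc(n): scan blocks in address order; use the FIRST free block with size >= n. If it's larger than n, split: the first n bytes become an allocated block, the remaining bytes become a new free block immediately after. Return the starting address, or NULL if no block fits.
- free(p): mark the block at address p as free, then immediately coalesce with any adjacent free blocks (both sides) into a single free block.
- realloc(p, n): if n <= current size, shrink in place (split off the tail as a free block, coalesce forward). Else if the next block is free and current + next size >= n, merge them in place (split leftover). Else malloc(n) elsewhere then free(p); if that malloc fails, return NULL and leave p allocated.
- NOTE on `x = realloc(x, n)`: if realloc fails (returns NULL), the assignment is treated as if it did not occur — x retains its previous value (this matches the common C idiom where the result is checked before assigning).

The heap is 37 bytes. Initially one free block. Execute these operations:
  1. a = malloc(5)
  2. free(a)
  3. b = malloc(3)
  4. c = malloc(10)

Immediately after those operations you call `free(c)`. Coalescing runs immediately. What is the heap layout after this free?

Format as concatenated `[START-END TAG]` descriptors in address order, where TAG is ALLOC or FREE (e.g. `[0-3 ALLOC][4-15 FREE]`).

Op 1: a = malloc(5) -> a = 0; heap: [0-4 ALLOC][5-36 FREE]
Op 2: free(a) -> (freed a); heap: [0-36 FREE]
Op 3: b = malloc(3) -> b = 0; heap: [0-2 ALLOC][3-36 FREE]
Op 4: c = malloc(10) -> c = 3; heap: [0-2 ALLOC][3-12 ALLOC][13-36 FREE]
free(c): c = 3 -> block [3-12 ALLOC]; mark free, coalesce with adjacent free neighbors -> [0-2 ALLOC][3-36 FREE]

Answer: [0-2 ALLOC][3-36 FREE]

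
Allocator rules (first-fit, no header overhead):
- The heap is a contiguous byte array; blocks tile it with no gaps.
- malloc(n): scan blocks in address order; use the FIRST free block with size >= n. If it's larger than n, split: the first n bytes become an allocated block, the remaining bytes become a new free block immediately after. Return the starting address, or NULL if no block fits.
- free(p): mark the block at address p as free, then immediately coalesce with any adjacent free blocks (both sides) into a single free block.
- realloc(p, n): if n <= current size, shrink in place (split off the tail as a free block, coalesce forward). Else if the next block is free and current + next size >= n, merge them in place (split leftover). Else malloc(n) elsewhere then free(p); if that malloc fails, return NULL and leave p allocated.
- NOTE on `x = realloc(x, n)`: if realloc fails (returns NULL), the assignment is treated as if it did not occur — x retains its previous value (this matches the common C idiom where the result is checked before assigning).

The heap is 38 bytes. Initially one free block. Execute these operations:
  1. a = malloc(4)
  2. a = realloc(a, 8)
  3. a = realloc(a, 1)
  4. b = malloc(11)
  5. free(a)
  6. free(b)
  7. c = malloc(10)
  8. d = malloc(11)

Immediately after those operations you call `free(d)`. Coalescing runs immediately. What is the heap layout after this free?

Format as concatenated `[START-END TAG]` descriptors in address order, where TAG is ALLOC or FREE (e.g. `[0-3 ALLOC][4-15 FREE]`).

Op 1: a = malloc(4) -> a = 0; heap: [0-3 ALLOC][4-37 FREE]
Op 2: a = realloc(a, 8) -> a = 0; heap: [0-7 ALLOC][8-37 FREE]
Op 3: a = realloc(a, 1) -> a = 0; heap: [0-0 ALLOC][1-37 FREE]
Op 4: b = malloc(11) -> b = 1; heap: [0-0 ALLOC][1-11 ALLOC][12-37 FREE]
Op 5: free(a) -> (freed a); heap: [0-0 FREE][1-11 ALLOC][12-37 FREE]
Op 6: free(b) -> (freed b); heap: [0-37 FREE]
Op 7: c = malloc(10) -> c = 0; heap: [0-9 ALLOC][10-37 FREE]
Op 8: d = malloc(11) -> d = 10; heap: [0-9 ALLOC][10-20 ALLOC][21-37 FREE]
free(d): d = 10 -> block [10-20 ALLOC]; mark free, coalesce with adjacent free neighbors -> [0-9 ALLOC][10-37 FREE]

Answer: [0-9 ALLOC][10-37 FREE]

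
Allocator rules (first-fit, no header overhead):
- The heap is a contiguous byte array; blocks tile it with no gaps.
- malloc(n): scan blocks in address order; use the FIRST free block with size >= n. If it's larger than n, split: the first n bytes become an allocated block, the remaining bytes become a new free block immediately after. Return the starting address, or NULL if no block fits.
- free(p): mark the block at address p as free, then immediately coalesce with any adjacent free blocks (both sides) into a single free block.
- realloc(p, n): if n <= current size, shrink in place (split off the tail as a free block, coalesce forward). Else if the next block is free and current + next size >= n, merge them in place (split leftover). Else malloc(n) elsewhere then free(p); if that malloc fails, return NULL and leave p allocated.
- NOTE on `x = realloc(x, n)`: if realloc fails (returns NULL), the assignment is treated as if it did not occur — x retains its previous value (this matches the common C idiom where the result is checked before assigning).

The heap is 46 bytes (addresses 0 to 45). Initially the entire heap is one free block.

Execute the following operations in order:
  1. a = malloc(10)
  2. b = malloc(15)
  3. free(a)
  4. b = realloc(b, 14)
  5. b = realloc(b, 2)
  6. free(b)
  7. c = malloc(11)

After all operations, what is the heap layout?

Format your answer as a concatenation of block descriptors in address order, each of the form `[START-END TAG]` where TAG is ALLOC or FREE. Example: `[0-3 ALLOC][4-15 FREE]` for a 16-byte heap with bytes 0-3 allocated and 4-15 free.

Op 1: a = malloc(10) -> a = 0; heap: [0-9 ALLOC][10-45 FREE]
Op 2: b = malloc(15) -> b = 10; heap: [0-9 ALLOC][10-24 ALLOC][25-45 FREE]
Op 3: free(a) -> (freed a); heap: [0-9 FREE][10-24 ALLOC][25-45 FREE]
Op 4: b = realloc(b, 14) -> b = 10; heap: [0-9 FREE][10-23 ALLOC][24-45 FREE]
Op 5: b = realloc(b, 2) -> b = 10; heap: [0-9 FREE][10-11 ALLOC][12-45 FREE]
Op 6: free(b) -> (freed b); heap: [0-45 FREE]
Op 7: c = malloc(11) -> c = 0; heap: [0-10 ALLOC][11-45 FREE]

Answer: [0-10 ALLOC][11-45 FREE]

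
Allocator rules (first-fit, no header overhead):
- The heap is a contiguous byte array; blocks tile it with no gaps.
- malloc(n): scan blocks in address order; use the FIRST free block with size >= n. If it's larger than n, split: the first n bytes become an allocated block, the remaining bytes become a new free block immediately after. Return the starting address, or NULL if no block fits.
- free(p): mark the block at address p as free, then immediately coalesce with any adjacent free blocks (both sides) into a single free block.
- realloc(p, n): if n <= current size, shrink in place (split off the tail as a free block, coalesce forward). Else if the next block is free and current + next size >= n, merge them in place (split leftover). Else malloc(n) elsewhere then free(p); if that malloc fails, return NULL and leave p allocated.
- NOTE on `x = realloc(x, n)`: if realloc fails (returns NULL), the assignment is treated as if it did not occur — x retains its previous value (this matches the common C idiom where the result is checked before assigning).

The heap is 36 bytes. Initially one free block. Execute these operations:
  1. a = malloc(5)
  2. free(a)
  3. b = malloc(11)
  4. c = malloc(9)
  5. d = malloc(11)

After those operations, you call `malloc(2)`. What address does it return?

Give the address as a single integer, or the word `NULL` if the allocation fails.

Answer: 31

Derivation:
Op 1: a = malloc(5) -> a = 0; heap: [0-4 ALLOC][5-35 FREE]
Op 2: free(a) -> (freed a); heap: [0-35 FREE]
Op 3: b = malloc(11) -> b = 0; heap: [0-10 ALLOC][11-35 FREE]
Op 4: c = malloc(9) -> c = 11; heap: [0-10 ALLOC][11-19 ALLOC][20-35 FREE]
Op 5: d = malloc(11) -> d = 20; heap: [0-10 ALLOC][11-19 ALLOC][20-30 ALLOC][31-35 FREE]
malloc(2): first-fit scan over [0-10 ALLOC][11-19 ALLOC][20-30 ALLOC][31-35 FREE] -> 31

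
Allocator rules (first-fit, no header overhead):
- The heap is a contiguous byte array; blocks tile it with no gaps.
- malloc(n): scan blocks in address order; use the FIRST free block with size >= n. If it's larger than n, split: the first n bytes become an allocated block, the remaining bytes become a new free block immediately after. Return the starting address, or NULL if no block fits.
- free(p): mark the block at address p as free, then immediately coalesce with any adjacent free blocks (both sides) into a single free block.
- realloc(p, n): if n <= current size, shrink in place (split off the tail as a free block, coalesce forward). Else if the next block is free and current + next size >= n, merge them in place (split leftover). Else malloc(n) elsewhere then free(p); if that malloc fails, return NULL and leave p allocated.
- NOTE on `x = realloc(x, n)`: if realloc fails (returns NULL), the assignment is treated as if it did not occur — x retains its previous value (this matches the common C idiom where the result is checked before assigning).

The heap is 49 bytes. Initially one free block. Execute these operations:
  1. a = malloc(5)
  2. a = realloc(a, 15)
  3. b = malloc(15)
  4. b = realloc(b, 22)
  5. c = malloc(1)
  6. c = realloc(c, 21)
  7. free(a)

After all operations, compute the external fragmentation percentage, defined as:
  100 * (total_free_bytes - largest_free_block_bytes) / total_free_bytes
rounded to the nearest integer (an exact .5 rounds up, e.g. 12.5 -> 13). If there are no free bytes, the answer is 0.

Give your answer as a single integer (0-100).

Op 1: a = malloc(5) -> a = 0; heap: [0-4 ALLOC][5-48 FREE]
Op 2: a = realloc(a, 15) -> a = 0; heap: [0-14 ALLOC][15-48 FREE]
Op 3: b = malloc(15) -> b = 15; heap: [0-14 ALLOC][15-29 ALLOC][30-48 FREE]
Op 4: b = realloc(b, 22) -> b = 15; heap: [0-14 ALLOC][15-36 ALLOC][37-48 FREE]
Op 5: c = malloc(1) -> c = 37; heap: [0-14 ALLOC][15-36 ALLOC][37-37 ALLOC][38-48 FREE]
Op 6: c = realloc(c, 21) -> NULL (c unchanged); heap: [0-14 ALLOC][15-36 ALLOC][37-37 ALLOC][38-48 FREE]
Op 7: free(a) -> (freed a); heap: [0-14 FREE][15-36 ALLOC][37-37 ALLOC][38-48 FREE]
Free blocks: [15 11] total_free=26 largest=15 -> 100*(26-15)/26 = 1100/26 ≈ 42.308 -> rounds to 42

Answer: 42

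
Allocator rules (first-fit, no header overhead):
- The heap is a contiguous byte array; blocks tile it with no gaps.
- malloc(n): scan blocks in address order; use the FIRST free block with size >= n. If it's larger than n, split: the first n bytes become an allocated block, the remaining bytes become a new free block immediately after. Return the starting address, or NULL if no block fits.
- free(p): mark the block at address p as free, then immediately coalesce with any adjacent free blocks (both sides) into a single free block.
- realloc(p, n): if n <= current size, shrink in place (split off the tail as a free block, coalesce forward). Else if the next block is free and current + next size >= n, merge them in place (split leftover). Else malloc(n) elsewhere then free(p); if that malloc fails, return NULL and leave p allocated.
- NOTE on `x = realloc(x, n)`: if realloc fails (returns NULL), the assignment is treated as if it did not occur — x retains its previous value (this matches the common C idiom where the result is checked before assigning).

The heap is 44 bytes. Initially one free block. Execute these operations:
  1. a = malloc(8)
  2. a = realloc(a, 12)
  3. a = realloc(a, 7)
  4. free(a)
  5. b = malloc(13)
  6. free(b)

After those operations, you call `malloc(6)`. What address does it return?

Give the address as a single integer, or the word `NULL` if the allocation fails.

Op 1: a = malloc(8) -> a = 0; heap: [0-7 ALLOC][8-43 FREE]
Op 2: a = realloc(a, 12) -> a = 0; heap: [0-11 ALLOC][12-43 FREE]
Op 3: a = realloc(a, 7) -> a = 0; heap: [0-6 ALLOC][7-43 FREE]
Op 4: free(a) -> (freed a); heap: [0-43 FREE]
Op 5: b = malloc(13) -> b = 0; heap: [0-12 ALLOC][13-43 FREE]
Op 6: free(b) -> (freed b); heap: [0-43 FREE]
malloc(6): first-fit scan over [0-43 FREE] -> 0

Answer: 0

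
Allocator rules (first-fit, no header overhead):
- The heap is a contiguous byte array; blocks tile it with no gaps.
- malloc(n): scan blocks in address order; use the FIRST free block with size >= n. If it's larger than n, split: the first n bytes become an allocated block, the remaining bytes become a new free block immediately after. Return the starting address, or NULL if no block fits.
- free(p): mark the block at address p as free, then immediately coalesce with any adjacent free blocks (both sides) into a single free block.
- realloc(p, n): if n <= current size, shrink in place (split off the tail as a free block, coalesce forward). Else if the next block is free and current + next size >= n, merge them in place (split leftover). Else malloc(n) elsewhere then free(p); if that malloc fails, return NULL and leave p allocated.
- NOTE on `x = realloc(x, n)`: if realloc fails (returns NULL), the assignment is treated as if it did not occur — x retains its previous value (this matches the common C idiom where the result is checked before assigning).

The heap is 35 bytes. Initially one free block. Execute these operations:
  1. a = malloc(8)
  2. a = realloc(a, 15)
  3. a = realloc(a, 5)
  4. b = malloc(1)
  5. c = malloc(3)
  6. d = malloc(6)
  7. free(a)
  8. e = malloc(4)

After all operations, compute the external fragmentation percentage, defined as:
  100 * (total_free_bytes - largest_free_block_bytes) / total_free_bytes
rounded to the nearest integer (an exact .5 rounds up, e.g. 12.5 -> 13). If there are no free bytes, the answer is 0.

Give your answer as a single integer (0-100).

Answer: 5

Derivation:
Op 1: a = malloc(8) -> a = 0; heap: [0-7 ALLOC][8-34 FREE]
Op 2: a = realloc(a, 15) -> a = 0; heap: [0-14 ALLOC][15-34 FREE]
Op 3: a = realloc(a, 5) -> a = 0; heap: [0-4 ALLOC][5-34 FREE]
Op 4: b = malloc(1) -> b = 5; heap: [0-4 ALLOC][5-5 ALLOC][6-34 FREE]
Op 5: c = malloc(3) -> c = 6; heap: [0-4 ALLOC][5-5 ALLOC][6-8 ALLOC][9-34 FREE]
Op 6: d = malloc(6) -> d = 9; heap: [0-4 ALLOC][5-5 ALLOC][6-8 ALLOC][9-14 ALLOC][15-34 FREE]
Op 7: free(a) -> (freed a); heap: [0-4 FREE][5-5 ALLOC][6-8 ALLOC][9-14 ALLOC][15-34 FREE]
Op 8: e = malloc(4) -> e = 0; heap: [0-3 ALLOC][4-4 FREE][5-5 ALLOC][6-8 ALLOC][9-14 ALLOC][15-34 FREE]
Free blocks: [1 20] total_free=21 largest=20 -> 100*(21-20)/21 = 100/21 ≈ 4.762 -> rounds to 5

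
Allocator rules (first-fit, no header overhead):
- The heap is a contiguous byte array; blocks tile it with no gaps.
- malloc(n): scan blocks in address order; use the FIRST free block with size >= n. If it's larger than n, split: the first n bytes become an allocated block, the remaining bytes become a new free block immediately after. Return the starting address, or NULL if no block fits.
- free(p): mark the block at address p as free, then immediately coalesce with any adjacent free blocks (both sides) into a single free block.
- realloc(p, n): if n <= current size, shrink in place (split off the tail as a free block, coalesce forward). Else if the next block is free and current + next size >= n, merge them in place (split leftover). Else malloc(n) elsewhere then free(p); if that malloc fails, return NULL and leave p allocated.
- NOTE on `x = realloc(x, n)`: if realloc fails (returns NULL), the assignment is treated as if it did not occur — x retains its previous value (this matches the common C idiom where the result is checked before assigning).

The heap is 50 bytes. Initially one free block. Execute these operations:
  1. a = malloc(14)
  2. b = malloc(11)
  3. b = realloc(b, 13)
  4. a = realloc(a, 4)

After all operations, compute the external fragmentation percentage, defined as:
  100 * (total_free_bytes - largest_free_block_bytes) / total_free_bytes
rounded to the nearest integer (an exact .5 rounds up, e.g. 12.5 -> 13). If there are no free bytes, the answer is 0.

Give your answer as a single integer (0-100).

Answer: 30

Derivation:
Op 1: a = malloc(14) -> a = 0; heap: [0-13 ALLOC][14-49 FREE]
Op 2: b = malloc(11) -> b = 14; heap: [0-13 ALLOC][14-24 ALLOC][25-49 FREE]
Op 3: b = realloc(b, 13) -> b = 14; heap: [0-13 ALLOC][14-26 ALLOC][27-49 FREE]
Op 4: a = realloc(a, 4) -> a = 0; heap: [0-3 ALLOC][4-13 FREE][14-26 ALLOC][27-49 FREE]
Free blocks: [10 23] total_free=33 largest=23 -> 100*(33-23)/33 = 1000/33 ≈ 30.303 -> rounds to 30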